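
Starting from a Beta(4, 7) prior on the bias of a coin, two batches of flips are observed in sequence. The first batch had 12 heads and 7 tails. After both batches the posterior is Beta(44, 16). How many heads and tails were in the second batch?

Because Beta–binomial updating is additive in the counts, the combined data contributed (α_post−α_prior, β_post−β_prior) successes and failures.
Total across both batches: 44−4=40 heads, 16−7=9 tails.
Subtract the first batch: 40−12=28 heads and 9−7=2 tails.

28 heads and 2 tails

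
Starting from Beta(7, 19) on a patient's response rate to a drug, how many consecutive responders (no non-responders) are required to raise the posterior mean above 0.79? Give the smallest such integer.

k = 65

After k responders and 0 non-responders the posterior is Beta(7+k, 19), with mean (7+k)/(7+19+k).
Set (7+k)/(26+k) > 0.79 and solve: k > (0.79·26 − 7)/(1 − 0.79) = 64.476.
The smallest integer exceeding 64.476 is 65, and checking k=65: (72)/(91) = 0.7912 > 0.79.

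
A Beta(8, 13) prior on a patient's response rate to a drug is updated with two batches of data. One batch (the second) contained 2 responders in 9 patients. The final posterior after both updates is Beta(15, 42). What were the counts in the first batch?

Because Beta–binomial updating is additive in the counts, the combined data contributed (α_post−α_prior, β_post−β_prior) successes and failures.
Total across both batches: 15−8=7 responders, 42−13=29 non-responders.
Subtract the second batch: 7−2=5 responders and 29−7=22 non-responders.

5 responders and 22 non-responders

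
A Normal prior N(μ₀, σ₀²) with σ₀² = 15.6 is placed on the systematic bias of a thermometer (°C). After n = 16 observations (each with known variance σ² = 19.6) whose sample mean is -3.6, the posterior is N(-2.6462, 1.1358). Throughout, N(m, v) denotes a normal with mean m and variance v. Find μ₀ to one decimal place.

μ₀ = 9.5

The posterior mean is a precision-weighted average: μ_n = (τ₀μ₀ + τ_data·x̄)/(τ₀+τ_data), with τ₀=1/σ₀² and τ_data=n/σ².
Here τ₀ = 1/15.6 = 0.064103 and τ_data = 16/19.6 = 0.816327, so τ_n = 0.880430.
Rearranging for μ₀: μ₀ = (μ_n·τ_n − τ_data·x̄)/τ₀ = (-2.6462·0.880430 − 0.816327·-3.6) / 0.064103 = 0.608983/0.064103 ≈ 9.5.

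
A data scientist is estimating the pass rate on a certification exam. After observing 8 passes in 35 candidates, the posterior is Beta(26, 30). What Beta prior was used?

Beta(18, 3)

Beta is conjugate to the binomial likelihood: posterior = Beta(a+s, b+f).
Subtract the data counts: 26−8=18, 30−27=3.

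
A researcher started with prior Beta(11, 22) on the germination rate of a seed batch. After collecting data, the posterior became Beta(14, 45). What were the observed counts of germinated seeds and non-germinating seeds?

3 germinated seeds and 23 non-germinating seeds

A Beta(a, b) prior with s successes and f failures in binomial data gives a Beta(a+s, b+f) posterior.
So s = 14 − 11 = 3 and f = 45 − 22 = 23.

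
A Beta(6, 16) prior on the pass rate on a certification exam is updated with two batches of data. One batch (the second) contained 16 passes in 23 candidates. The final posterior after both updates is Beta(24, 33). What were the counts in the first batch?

2 passes and 10 failures

Because Beta–binomial updating is additive in the counts, the combined data contributed (α_post−α_prior, β_post−β_prior) successes and failures.
Total across both batches: 24−6=18 passes, 33−16=17 failures.
Subtract the second batch: 18−16=2 passes and 17−7=10 failures.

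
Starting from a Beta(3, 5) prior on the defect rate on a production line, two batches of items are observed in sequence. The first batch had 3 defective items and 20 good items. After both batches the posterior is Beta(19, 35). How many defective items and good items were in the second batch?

13 defective items and 10 good items

Because Beta–binomial updating is additive in the counts, the combined data contributed (α_post−α_prior, β_post−β_prior) successes and failures.
Total across both batches: 19−3=16 defective items, 35−5=30 good items.
Subtract the first batch: 16−3=13 defective items and 30−20=10 good items.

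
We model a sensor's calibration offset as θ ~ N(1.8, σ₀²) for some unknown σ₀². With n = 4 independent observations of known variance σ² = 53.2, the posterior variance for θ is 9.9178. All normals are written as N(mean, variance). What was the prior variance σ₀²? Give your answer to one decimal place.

Posterior precision equals prior precision plus data precision: 1/σ_n² = 1/σ₀² + n/σ².
So 1/σ₀² = 1/9.9178 − 4/53.2 = 0.100829 − 0.075188 = 0.025641.
Hence σ₀² = 1/0.025641 ≈ 39.0.

σ₀² = 39.0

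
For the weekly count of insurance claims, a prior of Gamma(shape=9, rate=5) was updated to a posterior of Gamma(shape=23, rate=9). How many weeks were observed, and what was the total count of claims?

n = 4 weeks with total 14 claims

A Gamma(α, β) prior (rate parametrization) on a Poisson rate with n observations summing to S gives posterior Gamma(α+S, β+n).
Matching: Σxᵢ = 23 − 9 = 14 and n = 9 − 5 = 4.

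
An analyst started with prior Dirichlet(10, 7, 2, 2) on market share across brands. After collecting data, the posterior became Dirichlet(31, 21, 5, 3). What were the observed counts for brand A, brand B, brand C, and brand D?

For a Dirichlet(α) prior with multinomial counts c, the posterior is Dirichlet(α + c) componentwise.
Counts are posterior − prior componentwise: 31−10=21, 21−7=14, 5−2=3, 3−2=1.

counts (21, 14, 3, 1)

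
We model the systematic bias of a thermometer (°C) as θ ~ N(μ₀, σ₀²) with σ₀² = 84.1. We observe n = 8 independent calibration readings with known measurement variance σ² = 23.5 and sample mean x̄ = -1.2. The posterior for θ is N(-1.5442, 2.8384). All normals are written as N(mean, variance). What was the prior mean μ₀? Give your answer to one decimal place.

With known observation variance, the Normal–Normal posterior has precision τ_n = τ₀ + n/σ² and mean μ_n = (τ₀μ₀ + (n/σ²)x̄)/τ_n.
Here τ₀ = 1/84.1 = 0.011891 and τ_data = 8/23.5 = 0.340426, so τ_n = 0.352317.
Rearranging for μ₀: μ₀ = (μ_n·τ_n − τ_data·x̄)/τ₀ = (-1.5442·0.352317 − 0.340426·-1.2) / 0.011891 = -0.135537/0.011891 ≈ -11.4.

μ₀ = -11.4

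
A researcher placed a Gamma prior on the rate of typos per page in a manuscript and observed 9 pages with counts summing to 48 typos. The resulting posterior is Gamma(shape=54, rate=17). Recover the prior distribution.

Gamma–Poisson conjugacy: posterior shape = α + Σxᵢ, posterior rate = β + n.
So α = 54 − 48 = 6 and β = 17 − 9 = 8.

Gamma(shape=6, rate=8)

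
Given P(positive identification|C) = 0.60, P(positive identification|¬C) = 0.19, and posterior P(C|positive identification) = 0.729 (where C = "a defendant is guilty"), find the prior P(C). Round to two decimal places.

Bayes' rule in odds form gives O(C|E) = O(C)·[P(E|C)/P(E|¬C)], hence O(C) = O(C|E)/LR.
Posterior odds = 0.729/(1−0.729) = 2.6900. LR = 0.60/0.19 = 3.1579.
Prior odds = 2.6900/3.1579 = 0.8518, so P(C) = 0.8518/(1+0.8518) ≈ 0.46.

P(C) = 0.46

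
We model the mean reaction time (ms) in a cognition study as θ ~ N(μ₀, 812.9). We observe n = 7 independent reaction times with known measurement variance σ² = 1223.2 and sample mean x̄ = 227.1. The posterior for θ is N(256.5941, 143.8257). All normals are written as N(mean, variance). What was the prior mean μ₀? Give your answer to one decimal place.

The posterior mean is a precision-weighted average: μ_n = (τ₀μ₀ + τ_data·x̄)/(τ₀+τ_data), with τ₀=1/σ₀² and τ_data=n/σ².
Here τ₀ = 1/812.9 = 0.001230 and τ_data = 7/1223.2 = 0.005723, so τ_n = 0.006953.
Rearranging for μ₀: μ₀ = (μ_n·τ_n − τ_data·x̄)/τ₀ = (256.5941·0.006953 − 0.005723·227.1) / 0.001230 = 0.484405/0.001230 ≈ 393.8.

μ₀ = 393.8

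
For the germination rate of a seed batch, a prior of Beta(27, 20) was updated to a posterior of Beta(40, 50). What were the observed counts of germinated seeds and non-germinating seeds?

Beta is conjugate to the binomial likelihood: posterior = Beta(α+s, β+f).
So s = 40 − 27 = 13 and f = 50 − 20 = 30.

13 germinated seeds and 30 non-germinating seeds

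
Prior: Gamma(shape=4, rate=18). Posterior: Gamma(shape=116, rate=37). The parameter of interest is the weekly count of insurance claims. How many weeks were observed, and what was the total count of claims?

A Gamma(α, β) prior (rate parametrization) on a Poisson rate with n observations summing to S gives posterior Gamma(α+S, β+n).
Matching: Σxᵢ = 116 − 4 = 112 and n = 37 − 18 = 19.

n = 19 weeks with total 112 claims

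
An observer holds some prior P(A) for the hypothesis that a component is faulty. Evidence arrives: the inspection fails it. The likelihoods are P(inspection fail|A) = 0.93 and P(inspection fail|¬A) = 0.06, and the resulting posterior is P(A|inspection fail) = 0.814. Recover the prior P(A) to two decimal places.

In odds form, posterior odds = prior odds × likelihood ratio, so prior odds = posterior odds ÷ LR.
Posterior odds = 0.814/(1−0.814) = 4.3763. LR = 0.93/0.06 = 15.5000.
Prior odds = 4.3763/15.5000 = 0.2823, so P(A) = 0.2823/(1+0.2823) ≈ 0.22.

P(A) = 0.22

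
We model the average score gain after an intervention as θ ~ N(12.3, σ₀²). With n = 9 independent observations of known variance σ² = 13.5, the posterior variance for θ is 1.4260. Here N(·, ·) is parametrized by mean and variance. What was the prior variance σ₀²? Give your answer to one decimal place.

σ₀² = 28.9

Posterior precision equals prior precision plus data precision: 1/σ_n² = 1/σ₀² + n/σ².
So 1/σ₀² = 1/1.4260 − 9/13.5 = 0.701262 − 0.666667 = 0.034595.
Hence σ₀² = 1/0.034595 ≈ 28.9.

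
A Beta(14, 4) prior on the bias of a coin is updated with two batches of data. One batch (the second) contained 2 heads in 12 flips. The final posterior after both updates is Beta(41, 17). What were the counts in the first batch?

25 heads and 3 tails

Sequential conjugate updates are equivalent to a single update on the pooled data, so total successes = posterior α − prior α and total failures = posterior β − prior β.
Total across both batches: 41−14=27 heads, 17−4=13 tails.
Subtract the second batch: 27−2=25 heads and 13−10=3 tails.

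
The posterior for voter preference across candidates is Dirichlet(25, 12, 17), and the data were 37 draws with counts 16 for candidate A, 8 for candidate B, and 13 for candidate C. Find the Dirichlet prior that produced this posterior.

Dirichlet(9, 4, 4)

For a Dirichlet(α) prior with multinomial counts c, the posterior is Dirichlet(α + c) componentwise.
Subtract each count from the matching posterior parameter: 25−16=9, 12−8=4, 17−13=4.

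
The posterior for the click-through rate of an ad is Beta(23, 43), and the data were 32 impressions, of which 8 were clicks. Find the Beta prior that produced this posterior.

Beta(15, 19)

Under Beta–binomial conjugacy the posterior parameters are (α+s, β+f).
So α = 23 − 8 = 15 and β = 43 − 24 = 19.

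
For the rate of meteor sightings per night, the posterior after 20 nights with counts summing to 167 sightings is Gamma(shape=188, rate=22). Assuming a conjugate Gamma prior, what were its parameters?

Gamma–Poisson conjugacy: posterior shape = α + Σxᵢ, posterior rate = β + n.
So α = 188 − 167 = 21 and β = 22 − 20 = 2.

Gamma(shape=21, rate=2)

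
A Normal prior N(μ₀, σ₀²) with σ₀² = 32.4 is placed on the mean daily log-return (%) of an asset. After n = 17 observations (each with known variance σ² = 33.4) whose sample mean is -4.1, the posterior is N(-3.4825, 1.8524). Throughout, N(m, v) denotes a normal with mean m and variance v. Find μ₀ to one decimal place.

μ₀ = 6.7

With known observation variance, the Normal–Normal posterior has precision τ_n = τ₀ + n/σ² and mean μ_n = (τ₀μ₀ + (n/σ²)x̄)/τ_n.
Here τ₀ = 1/32.4 = 0.030864 and τ_data = 17/33.4 = 0.508982, so τ_n = 0.539846.
Rearranging for μ₀: μ₀ = (μ_n·τ_n − τ_data·x̄)/τ₀ = (-3.4825·0.539846 − 0.508982·-4.1) / 0.030864 = 0.206813/0.030864 ≈ 6.7.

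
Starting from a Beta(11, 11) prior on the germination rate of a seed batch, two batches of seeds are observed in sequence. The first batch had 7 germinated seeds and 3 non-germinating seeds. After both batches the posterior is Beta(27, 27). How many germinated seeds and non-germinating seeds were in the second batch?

9 germinated seeds and 13 non-germinating seeds

Because Beta–binomial updating is additive in the counts, the combined data contributed (α_post−α_prior, β_post−β_prior) successes and failures.
Total across both batches: 27−11=16 germinated seeds, 27−11=16 non-germinating seeds.
Subtract the first batch: 16−7=9 germinated seeds and 16−3=13 non-germinating seeds.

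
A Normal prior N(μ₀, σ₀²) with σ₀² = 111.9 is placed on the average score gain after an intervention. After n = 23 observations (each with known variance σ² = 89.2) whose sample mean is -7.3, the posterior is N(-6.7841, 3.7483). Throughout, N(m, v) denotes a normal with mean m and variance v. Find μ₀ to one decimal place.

With known observation variance, the Normal–Normal posterior has precision τ_n = τ₀ + n/σ² and mean μ_n = (τ₀μ₀ + (n/σ²)x̄)/τ_n.
Here τ₀ = 1/111.9 = 0.008937 and τ_data = 23/89.2 = 0.257848, so τ_n = 0.266785.
Rearranging for μ₀: μ₀ = (μ_n·τ_n − τ_data·x̄)/τ₀ = (-6.7841·0.266785 − 0.257848·-7.3) / 0.008937 = 0.072394/0.008937 ≈ 8.1.

μ₀ = 8.1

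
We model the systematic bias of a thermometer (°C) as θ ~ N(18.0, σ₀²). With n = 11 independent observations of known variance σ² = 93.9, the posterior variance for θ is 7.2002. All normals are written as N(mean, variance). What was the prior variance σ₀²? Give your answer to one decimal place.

For the Normal–Normal model with known σ², precisions add: τ_n = τ₀ + n/σ².
So 1/σ₀² = 1/7.2002 − 11/93.9 = 0.138885 − 0.117146 = 0.021739.
Hence σ₀² = 1/0.021739 ≈ 46.0.

σ₀² = 46.0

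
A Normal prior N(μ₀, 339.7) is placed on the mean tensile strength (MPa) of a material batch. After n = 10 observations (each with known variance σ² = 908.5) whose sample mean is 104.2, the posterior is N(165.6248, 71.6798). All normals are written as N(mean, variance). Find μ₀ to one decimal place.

μ₀ = 395.3

With known observation variance, the Normal–Normal posterior has precision τ_n = τ₀ + n/σ² and mean μ_n = (τ₀μ₀ + (n/σ²)x̄)/τ_n.
Here τ₀ = 1/339.7 = 0.002944 and τ_data = 10/908.5 = 0.011007, so τ_n = 0.013951.
Rearranging for μ₀: μ₀ = (μ_n·τ_n − τ_data·x̄)/τ₀ = (165.6248·0.013951 − 0.011007·104.2) / 0.002944 = 1.163702/0.002944 ≈ 395.3.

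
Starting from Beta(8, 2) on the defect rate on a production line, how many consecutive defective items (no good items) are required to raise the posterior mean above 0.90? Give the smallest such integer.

k = 11

After k defective items and 0 good items the posterior is Beta(8+k, 2), with mean (8+k)/(8+2+k).
Set (8+k)/(10+k) > 0.90 and solve: k > (0.90·10 − 8)/(1 − 0.90) = 10.000.
The smallest integer exceeding 10.000 is 11, and checking k=11: (19)/(21) = 0.9048 > 0.90.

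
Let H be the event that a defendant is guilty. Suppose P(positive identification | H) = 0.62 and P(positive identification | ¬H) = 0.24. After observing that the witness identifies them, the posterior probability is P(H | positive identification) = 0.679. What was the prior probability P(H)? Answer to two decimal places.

Bayes' rule in odds form gives O(H|E) = O(H)·[P(E|H)/P(E|¬H)], hence O(H) = O(H|E)/LR.
Posterior odds = 0.679/(1−0.679) = 2.1153. LR = 0.62/0.24 = 2.5833.
Prior odds = 2.1153/2.5833 = 0.8188, so P(H) = 0.8188/(1+0.8188) ≈ 0.45.

P(H) = 0.45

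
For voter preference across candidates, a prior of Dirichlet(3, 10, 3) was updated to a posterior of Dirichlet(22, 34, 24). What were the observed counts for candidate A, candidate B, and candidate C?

counts (19, 24, 21)

For a Dirichlet(α) prior with multinomial counts c, the posterior is Dirichlet(α + c) componentwise.
Counts are posterior − prior componentwise: 22−3=19, 34−10=24, 24−3=21.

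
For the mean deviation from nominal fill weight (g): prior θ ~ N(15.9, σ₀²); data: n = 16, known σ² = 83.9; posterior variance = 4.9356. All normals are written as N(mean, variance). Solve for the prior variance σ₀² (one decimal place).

σ₀² = 84.0

Posterior precision equals prior precision plus data precision: 1/σ_n² = 1/σ₀² + n/σ².
So 1/σ₀² = 1/4.9356 − 16/83.9 = 0.202610 − 0.190703 = 0.011907.
Hence σ₀² = 1/0.011907 ≈ 84.0.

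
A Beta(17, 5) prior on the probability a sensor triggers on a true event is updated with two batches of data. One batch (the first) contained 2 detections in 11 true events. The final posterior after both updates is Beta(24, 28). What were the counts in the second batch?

Because Beta–binomial updating is additive in the counts, the combined data contributed (α_post−α_prior, β_post−β_prior) successes and failures.
Total across both batches: 24−17=7 detections, 28−5=23 misses.
Subtract the first batch: 7−2=5 detections and 23−9=14 misses.

5 detections and 14 misses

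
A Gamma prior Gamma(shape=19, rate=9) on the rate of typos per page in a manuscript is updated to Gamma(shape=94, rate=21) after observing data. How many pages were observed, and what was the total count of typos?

Gamma–Poisson conjugacy: posterior shape = α + Σxᵢ, posterior rate = β + n.
Matching: Σxᵢ = 94 − 19 = 75 and n = 21 − 9 = 12.

n = 12 pages with total 75 typos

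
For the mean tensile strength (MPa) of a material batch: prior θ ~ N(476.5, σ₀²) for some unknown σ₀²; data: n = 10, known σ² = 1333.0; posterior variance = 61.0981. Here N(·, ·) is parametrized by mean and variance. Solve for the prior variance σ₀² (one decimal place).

Posterior precision equals prior precision plus data precision: 1/σ_n² = 1/σ₀² + n/σ².
So 1/σ₀² = 1/61.0981 − 10/1333.0 = 0.016367 − 0.007502 = 0.008865.
Hence σ₀² = 1/0.008865 ≈ 112.8.

σ₀² = 112.8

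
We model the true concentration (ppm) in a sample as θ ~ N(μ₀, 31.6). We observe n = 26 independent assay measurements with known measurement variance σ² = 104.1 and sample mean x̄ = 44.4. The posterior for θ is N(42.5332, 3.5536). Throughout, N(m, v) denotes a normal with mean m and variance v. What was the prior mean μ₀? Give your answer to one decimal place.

μ₀ = 27.8

The posterior mean is a precision-weighted average: μ_n = (τ₀μ₀ + τ_data·x̄)/(τ₀+τ_data), with τ₀=1/σ₀² and τ_data=n/σ².
Here τ₀ = 1/31.6 = 0.031646 and τ_data = 26/104.1 = 0.249760, so τ_n = 0.281406.
Rearranging for μ₀: μ₀ = (μ_n·τ_n − τ_data·x̄)/τ₀ = (42.5332·0.281406 − 0.249760·44.4) / 0.031646 = 0.879754/0.031646 ≈ 27.8.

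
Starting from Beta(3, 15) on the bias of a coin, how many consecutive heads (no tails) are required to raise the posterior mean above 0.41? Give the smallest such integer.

k = 8

After k heads and 0 tails the posterior is Beta(3+k, 15), with mean (3+k)/(3+15+k).
Set (3+k)/(18+k) > 0.41 and solve: k > (0.41·18 − 3)/(1 − 0.41) = 7.424.
The smallest integer exceeding 7.424 is 8.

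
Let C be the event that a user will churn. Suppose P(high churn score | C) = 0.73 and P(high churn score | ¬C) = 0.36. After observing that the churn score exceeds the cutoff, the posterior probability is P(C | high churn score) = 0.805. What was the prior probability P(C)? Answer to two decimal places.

Bayes' rule in odds form gives O(C|E) = O(C)·[P(E|C)/P(E|¬C)], hence O(C) = O(C|E)/LR.
Posterior odds = 0.805/(1−0.805) = 4.1282. LR = 0.73/0.36 = 2.0278.
Prior odds = 4.1282/2.0278 = 2.0358, so P(C) = 2.0358/(1+2.0358) ≈ 0.67.

P(C) = 0.67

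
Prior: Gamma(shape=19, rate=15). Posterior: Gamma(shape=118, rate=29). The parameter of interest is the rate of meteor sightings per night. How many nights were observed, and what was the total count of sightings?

n = 14 nights with total 99 sightings

A Gamma(α, β) prior (rate parametrization) on a Poisson rate with n observations summing to S gives posterior Gamma(α+S, β+n).
Matching: Σxᵢ = 118 − 19 = 99 and n = 29 − 15 = 14.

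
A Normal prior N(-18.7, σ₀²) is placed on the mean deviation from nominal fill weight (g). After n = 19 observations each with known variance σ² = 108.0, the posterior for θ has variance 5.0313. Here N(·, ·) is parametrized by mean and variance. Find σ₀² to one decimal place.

Posterior precision equals prior precision plus data precision: 1/σ_n² = 1/σ₀² + n/σ².
So 1/σ₀² = 1/5.0313 − 19/108.0 = 0.198756 − 0.175926 = 0.022830.
Hence σ₀² = 1/0.022830 ≈ 43.8.

σ₀² = 43.8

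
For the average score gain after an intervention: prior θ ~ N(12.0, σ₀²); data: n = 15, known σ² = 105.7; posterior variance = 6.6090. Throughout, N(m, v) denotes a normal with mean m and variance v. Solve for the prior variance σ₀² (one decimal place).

Posterior precision equals prior precision plus data precision: 1/σ_n² = 1/σ₀² + n/σ².
So 1/σ₀² = 1/6.6090 − 15/105.7 = 0.151309 − 0.141911 = 0.009398.
Hence σ₀² = 1/0.009398 ≈ 106.4.

σ₀² = 106.4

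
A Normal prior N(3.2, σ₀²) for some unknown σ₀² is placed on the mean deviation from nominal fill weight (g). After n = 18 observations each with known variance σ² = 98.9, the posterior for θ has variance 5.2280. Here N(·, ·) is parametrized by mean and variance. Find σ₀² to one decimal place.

σ₀² = 107.8

Posterior precision equals prior precision plus data precision: 1/σ_n² = 1/σ₀² + n/σ².
So 1/σ₀² = 1/5.2280 − 18/98.9 = 0.191278 − 0.182002 = 0.009276.
Hence σ₀² = 1/0.009276 ≈ 107.8.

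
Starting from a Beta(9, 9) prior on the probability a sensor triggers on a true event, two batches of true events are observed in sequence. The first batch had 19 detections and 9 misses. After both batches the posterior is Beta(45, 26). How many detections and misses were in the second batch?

Sequential conjugate updates are equivalent to a single update on the pooled data, so total successes = posterior α − prior α and total failures = posterior β − prior β.
Total across both batches: 45−9=36 detections, 26−9=17 misses.
Subtract the first batch: 36−19=17 detections and 17−9=8 misses.

17 detections and 8 misses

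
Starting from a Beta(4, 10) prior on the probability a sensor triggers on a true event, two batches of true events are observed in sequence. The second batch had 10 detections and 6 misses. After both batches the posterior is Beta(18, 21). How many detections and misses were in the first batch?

Because Beta–binomial updating is additive in the counts, the combined data contributed (α_post−α_prior, β_post−β_prior) successes and failures.
Total across both batches: 18−4=14 detections, 21−10=11 misses.
Subtract the second batch: 14−10=4 detections and 11−6=5 misses.

4 detections and 5 misses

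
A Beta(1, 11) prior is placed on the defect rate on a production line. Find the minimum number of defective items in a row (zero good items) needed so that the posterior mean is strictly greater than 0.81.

After k defective items and 0 good items the posterior is Beta(1+k, 11), with mean (1+k)/(1+11+k).
Set (1+k)/(12+k) > 0.81 and solve: k > (0.81·12 − 1)/(1 − 0.81) = 45.895.
The smallest integer exceeding 45.895 is 46, and checking k=46: (47)/(58) = 0.8103 > 0.81.

k = 46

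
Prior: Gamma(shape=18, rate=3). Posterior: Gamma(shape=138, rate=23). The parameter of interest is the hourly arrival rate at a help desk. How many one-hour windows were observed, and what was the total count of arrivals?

n = 20 one-hour windows with total 120 arrivals

Gamma–Poisson conjugacy: posterior shape = α + Σxᵢ, posterior rate = β + n.
Matching: Σxᵢ = 138 − 18 = 120 and n = 23 − 3 = 20.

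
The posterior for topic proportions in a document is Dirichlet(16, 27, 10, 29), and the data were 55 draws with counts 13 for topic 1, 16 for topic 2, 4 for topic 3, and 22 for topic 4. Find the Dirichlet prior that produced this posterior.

Dirichlet(3, 11, 6, 7)

For a Dirichlet(α) prior with multinomial counts c, the posterior is Dirichlet(α + c) componentwise.
Subtract each count from the matching posterior parameter: 16−13=3, 27−16=11, 10−4=6, 29−22=7.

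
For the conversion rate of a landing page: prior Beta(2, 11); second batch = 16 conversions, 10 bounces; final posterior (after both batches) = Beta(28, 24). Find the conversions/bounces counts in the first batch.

Because Beta–binomial updating is additive in the counts, the combined data contributed (α_post−α_prior, β_post−β_prior) successes and failures.
Total across both batches: 28−2=26 conversions, 24−11=13 bounces.
Subtract the second batch: 26−16=10 conversions and 13−10=3 bounces.

10 conversions and 3 bounces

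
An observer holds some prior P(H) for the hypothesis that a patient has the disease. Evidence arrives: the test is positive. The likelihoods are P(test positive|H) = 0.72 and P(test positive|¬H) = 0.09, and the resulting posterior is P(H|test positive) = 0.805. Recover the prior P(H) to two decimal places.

P(H) = 0.34

In odds form, posterior odds = prior odds × likelihood ratio, so prior odds = posterior odds ÷ LR.
Posterior odds = 0.805/(1−0.805) = 4.1282. LR = 0.72/0.09 = 8.0000.
Prior odds = 4.1282/8.0000 = 0.5160, so P(H) = 0.5160/(1+0.5160) ≈ 0.34.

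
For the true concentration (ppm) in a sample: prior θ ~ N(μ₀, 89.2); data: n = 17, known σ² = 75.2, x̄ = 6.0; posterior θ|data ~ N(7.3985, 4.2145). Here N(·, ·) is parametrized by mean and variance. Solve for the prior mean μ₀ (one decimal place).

With known observation variance, the Normal–Normal posterior has precision τ_n = τ₀ + n/σ² and mean μ_n = (τ₀μ₀ + (n/σ²)x̄)/τ_n.
Here τ₀ = 1/89.2 = 0.011211 and τ_data = 17/75.2 = 0.226064, so τ_n = 0.237275.
Rearranging for μ₀: μ₀ = (μ_n·τ_n − τ_data·x̄)/τ₀ = (7.3985·0.237275 − 0.226064·6.0) / 0.011211 = 0.399095/0.011211 ≈ 35.6.

μ₀ = 35.6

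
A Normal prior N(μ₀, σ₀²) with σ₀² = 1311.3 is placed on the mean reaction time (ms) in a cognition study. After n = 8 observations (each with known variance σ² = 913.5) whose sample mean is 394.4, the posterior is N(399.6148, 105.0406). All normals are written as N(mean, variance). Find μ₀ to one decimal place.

μ₀ = 459.5

With known observation variance, the Normal–Normal posterior has precision τ_n = τ₀ + n/σ² and mean μ_n = (τ₀μ₀ + (n/σ²)x̄)/τ_n.
Here τ₀ = 1/1311.3 = 0.000763 and τ_data = 8/913.5 = 0.008758, so τ_n = 0.009521.
Rearranging for μ₀: μ₀ = (μ_n·τ_n − τ_data·x̄)/τ₀ = (399.6148·0.009521 − 0.008758·394.4) / 0.000763 = 0.350577/0.000763 ≈ 459.5.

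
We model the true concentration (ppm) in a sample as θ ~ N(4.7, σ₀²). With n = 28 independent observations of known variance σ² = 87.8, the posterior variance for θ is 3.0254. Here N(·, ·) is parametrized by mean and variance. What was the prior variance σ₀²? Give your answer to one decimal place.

Posterior precision equals prior precision plus data precision: 1/σ_n² = 1/σ₀² + n/σ².
So 1/σ₀² = 1/3.0254 − 28/87.8 = 0.330535 − 0.318907 = 0.011628.
Hence σ₀² = 1/0.011628 ≈ 86.0.

σ₀² = 86.0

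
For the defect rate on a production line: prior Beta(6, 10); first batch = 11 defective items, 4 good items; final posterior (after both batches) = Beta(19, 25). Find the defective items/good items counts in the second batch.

Because Beta–binomial updating is additive in the counts, the combined data contributed (α_post−α_prior, β_post−β_prior) successes and failures.
Total across both batches: 19−6=13 defective items, 25−10=15 good items.
Subtract the first batch: 13−11=2 defective items and 15−4=11 good items.

2 defective items and 11 good items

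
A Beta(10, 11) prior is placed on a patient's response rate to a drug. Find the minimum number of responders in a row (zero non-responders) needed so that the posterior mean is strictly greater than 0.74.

After k responders and 0 non-responders the posterior is Beta(10+k, 11), with mean (10+k)/(10+11+k).
Set (10+k)/(21+k) > 0.74 and solve: k > (0.74·21 − 10)/(1 − 0.74) = 21.308.
The smallest integer exceeding 21.308 is 22.

k = 22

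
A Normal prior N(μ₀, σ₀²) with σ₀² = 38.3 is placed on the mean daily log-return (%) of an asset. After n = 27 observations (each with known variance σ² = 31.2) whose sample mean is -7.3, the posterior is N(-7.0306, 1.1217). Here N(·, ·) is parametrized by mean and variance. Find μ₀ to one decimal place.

μ₀ = 1.9

The posterior mean is a precision-weighted average: μ_n = (τ₀μ₀ + τ_data·x̄)/(τ₀+τ_data), with τ₀=1/σ₀² and τ_data=n/σ².
Here τ₀ = 1/38.3 = 0.026110 and τ_data = 27/31.2 = 0.865385, so τ_n = 0.891495.
Rearranging for μ₀: μ₀ = (μ_n·τ_n − τ_data·x̄)/τ₀ = (-7.0306·0.891495 − 0.865385·-7.3) / 0.026110 = 0.049566/0.026110 ≈ 1.9.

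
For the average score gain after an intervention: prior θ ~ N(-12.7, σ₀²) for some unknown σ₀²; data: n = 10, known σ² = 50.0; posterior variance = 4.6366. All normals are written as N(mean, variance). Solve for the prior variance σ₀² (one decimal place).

Posterior precision equals prior precision plus data precision: 1/σ_n² = 1/σ₀² + n/σ².
So 1/σ₀² = 1/4.6366 − 10/50.0 = 0.215675 − 0.200000 = 0.015675.
Hence σ₀² = 1/0.015675 ≈ 63.8.

σ₀² = 63.8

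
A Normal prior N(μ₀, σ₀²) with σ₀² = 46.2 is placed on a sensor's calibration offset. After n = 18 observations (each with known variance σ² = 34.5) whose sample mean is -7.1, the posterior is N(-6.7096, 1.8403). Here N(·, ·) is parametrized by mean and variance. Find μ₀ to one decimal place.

The posterior mean is a precision-weighted average: μ_n = (τ₀μ₀ + τ_data·x̄)/(τ₀+τ_data), with τ₀=1/σ₀² and τ_data=n/σ².
Here τ₀ = 1/46.2 = 0.021645 and τ_data = 18/34.5 = 0.521739, so τ_n = 0.543384.
Rearranging for μ₀: μ₀ = (μ_n·τ_n − τ_data·x̄)/τ₀ = (-6.7096·0.543384 − 0.521739·-7.1) / 0.021645 = 0.058458/0.021645 ≈ 2.7.

μ₀ = 2.7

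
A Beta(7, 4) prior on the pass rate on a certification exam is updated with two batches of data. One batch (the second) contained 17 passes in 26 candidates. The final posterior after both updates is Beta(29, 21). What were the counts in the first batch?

5 passes and 8 failures

Because Beta–binomial updating is additive in the counts, the combined data contributed (α_post−α_prior, β_post−β_prior) successes and failures.
Total across both batches: 29−7=22 passes, 21−4=17 failures.
Subtract the second batch: 22−17=5 passes and 17−9=8 failures.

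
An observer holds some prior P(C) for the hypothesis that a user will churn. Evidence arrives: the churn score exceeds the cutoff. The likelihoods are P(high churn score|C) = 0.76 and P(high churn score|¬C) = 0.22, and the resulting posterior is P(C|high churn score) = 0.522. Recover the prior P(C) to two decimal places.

P(C) = 0.24

Bayes' rule in odds form gives O(C|E) = O(C)·[P(E|C)/P(E|¬C)], hence O(C) = O(C|E)/LR.
Posterior odds = 0.522/(1−0.522) = 1.0921. LR = 0.76/0.22 = 3.4545.
Prior odds = 1.0921/3.4545 = 0.3161, so P(C) = 0.3161/(1+0.3161) ≈ 0.24.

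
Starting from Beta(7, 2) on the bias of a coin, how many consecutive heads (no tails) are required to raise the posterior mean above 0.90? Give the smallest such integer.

After k heads and 0 tails the posterior is Beta(7+k, 2), with mean (7+k)/(7+2+k).
Set (7+k)/(9+k) > 0.90 and solve: k > (0.90·9 − 7)/(1 − 0.90) = 11.000.
The smallest integer exceeding 11.000 is 12, and checking k=12: (19)/(21) = 0.9048 > 0.90.

k = 12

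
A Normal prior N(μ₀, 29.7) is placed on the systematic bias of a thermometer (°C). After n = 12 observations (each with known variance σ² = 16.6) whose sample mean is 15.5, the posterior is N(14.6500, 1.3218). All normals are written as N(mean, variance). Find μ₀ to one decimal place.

With known observation variance, the Normal–Normal posterior has precision τ_n = τ₀ + n/σ² and mean μ_n = (τ₀μ₀ + (n/σ²)x̄)/τ_n.
Here τ₀ = 1/29.7 = 0.033670 and τ_data = 12/16.6 = 0.722892, so τ_n = 0.756562.
Rearranging for μ₀: μ₀ = (μ_n·τ_n − τ_data·x̄)/τ₀ = (14.6500·0.756562 − 0.722892·15.5) / 0.033670 = -0.121193/0.033670 ≈ -3.6.

μ₀ = -3.6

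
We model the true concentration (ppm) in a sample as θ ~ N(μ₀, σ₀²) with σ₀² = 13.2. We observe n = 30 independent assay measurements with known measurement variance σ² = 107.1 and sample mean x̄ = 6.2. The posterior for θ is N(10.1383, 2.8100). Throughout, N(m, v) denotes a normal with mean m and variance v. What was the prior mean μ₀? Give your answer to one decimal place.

The posterior mean is a precision-weighted average: μ_n = (τ₀μ₀ + τ_data·x̄)/(τ₀+τ_data), with τ₀=1/σ₀² and τ_data=n/σ².
Here τ₀ = 1/13.2 = 0.075758 and τ_data = 30/107.1 = 0.280112, so τ_n = 0.355870.
Rearranging for μ₀: μ₀ = (μ_n·τ_n − τ_data·x̄)/τ₀ = (10.1383·0.355870 − 0.280112·6.2) / 0.075758 = 1.871222/0.075758 ≈ 24.7.

μ₀ = 24.7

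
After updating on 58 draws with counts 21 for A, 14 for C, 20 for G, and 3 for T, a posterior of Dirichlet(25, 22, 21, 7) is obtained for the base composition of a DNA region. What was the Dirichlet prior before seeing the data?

Dirichlet(4, 8, 1, 4)

For a Dirichlet(α) prior with multinomial counts c, the posterior is Dirichlet(α + c) componentwise.
Subtract each count from the matching posterior parameter: 25−21=4, 22−14=8, 21−20=1, 7−3=4.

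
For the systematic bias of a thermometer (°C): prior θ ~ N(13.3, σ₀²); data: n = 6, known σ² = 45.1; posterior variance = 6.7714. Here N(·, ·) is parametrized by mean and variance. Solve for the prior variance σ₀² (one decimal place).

For the Normal–Normal model with known σ², precisions add: τ_n = τ₀ + n/σ².
So 1/σ₀² = 1/6.7714 − 6/45.1 = 0.147680 − 0.133038 = 0.014642.
Hence σ₀² = 1/0.014642 ≈ 68.3.

σ₀² = 68.3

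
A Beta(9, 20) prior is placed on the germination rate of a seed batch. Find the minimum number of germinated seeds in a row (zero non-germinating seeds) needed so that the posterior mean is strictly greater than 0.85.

After k germinated seeds and 0 non-germinating seeds the posterior is Beta(9+k, 20), with mean (9+k)/(9+20+k).
Set (9+k)/(29+k) > 0.85 and solve: k > (0.85·29 − 9)/(1 − 0.85) = 104.333.
The smallest integer exceeding 104.333 is 105, and checking k=105: (114)/(134) = 0.8507 > 0.85.

k = 105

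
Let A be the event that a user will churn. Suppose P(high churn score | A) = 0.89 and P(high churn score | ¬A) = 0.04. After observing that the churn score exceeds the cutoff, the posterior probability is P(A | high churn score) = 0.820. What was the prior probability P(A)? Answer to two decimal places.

In odds form, posterior odds = prior odds × likelihood ratio, so prior odds = posterior odds ÷ LR.
Posterior odds = 0.820/(1−0.820) = 4.5556. LR = 0.89/0.04 = 22.2500.
Prior odds = 4.5556/22.2500 = 0.2047, so P(A) = 0.2047/(1+0.2047) ≈ 0.17.

P(A) = 0.17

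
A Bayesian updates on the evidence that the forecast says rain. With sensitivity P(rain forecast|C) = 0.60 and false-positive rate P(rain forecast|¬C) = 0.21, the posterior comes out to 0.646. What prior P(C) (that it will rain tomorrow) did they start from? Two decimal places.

Bayes' rule in odds form gives O(C|E) = O(C)·[P(E|C)/P(E|¬C)], hence O(C) = O(C|E)/LR.
Posterior odds = 0.646/(1−0.646) = 1.8249. LR = 0.60/0.21 = 2.8571.
Prior odds = 1.8249/2.8571 = 0.6387, so P(C) = 0.6387/(1+0.6387) ≈ 0.39.

P(C) = 0.39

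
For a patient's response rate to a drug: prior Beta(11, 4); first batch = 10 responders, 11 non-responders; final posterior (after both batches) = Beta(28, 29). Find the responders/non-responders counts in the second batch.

Sequential conjugate updates are equivalent to a single update on the pooled data, so total successes = posterior α − prior α and total failures = posterior β − prior β.
Total across both batches: 28−11=17 responders, 29−4=25 non-responders.
Subtract the first batch: 17−10=7 responders and 25−11=14 non-responders.

7 responders and 14 non-responders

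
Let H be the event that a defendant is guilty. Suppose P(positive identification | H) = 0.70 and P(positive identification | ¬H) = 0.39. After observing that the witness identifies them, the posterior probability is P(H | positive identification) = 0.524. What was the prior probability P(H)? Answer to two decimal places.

P(H) = 0.38

In odds form, posterior odds = prior odds × likelihood ratio, so prior odds = posterior odds ÷ LR.
Posterior odds = 0.524/(1−0.524) = 1.1008. LR = 0.70/0.39 = 1.7949.
Prior odds = 1.1008/1.7949 = 0.6133, so P(H) = 0.6133/(1+0.6133) ≈ 0.38.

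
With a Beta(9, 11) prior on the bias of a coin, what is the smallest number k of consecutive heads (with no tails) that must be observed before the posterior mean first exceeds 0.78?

After k heads and 0 tails the posterior is Beta(9+k, 11), with mean (9+k)/(9+11+k).
Set (9+k)/(20+k) > 0.78 and solve: k > (0.78·20 − 9)/(1 − 0.78) = 30.000.
The smallest integer exceeding 30.000 is 31, and checking k=31: (40)/(51) = 0.7843 > 0.78.

k = 31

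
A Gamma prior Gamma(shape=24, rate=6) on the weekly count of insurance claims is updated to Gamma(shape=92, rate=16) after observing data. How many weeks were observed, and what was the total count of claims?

Gamma–Poisson conjugacy: posterior shape = α + Σxᵢ, posterior rate = β + n.
Matching: Σxᵢ = 92 − 24 = 68 and n = 16 − 6 = 10.

n = 10 weeks with total 68 claims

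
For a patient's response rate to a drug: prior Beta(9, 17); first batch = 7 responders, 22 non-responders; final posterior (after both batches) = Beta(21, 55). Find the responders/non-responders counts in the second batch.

5 responders and 16 non-responders

Sequential conjugate updates are equivalent to a single update on the pooled data, so total successes = posterior α − prior α and total failures = posterior β − prior β.
Total across both batches: 21−9=12 responders, 55−17=38 non-responders.
Subtract the first batch: 12−7=5 responders and 38−22=16 non-responders.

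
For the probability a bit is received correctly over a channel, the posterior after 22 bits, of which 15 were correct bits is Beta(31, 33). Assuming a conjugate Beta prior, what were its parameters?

Beta(16, 26)

Under Beta–binomial conjugacy the posterior parameters are (α+s, β+f).
So α = 31 − 15 = 16 and β = 33 − 7 = 26.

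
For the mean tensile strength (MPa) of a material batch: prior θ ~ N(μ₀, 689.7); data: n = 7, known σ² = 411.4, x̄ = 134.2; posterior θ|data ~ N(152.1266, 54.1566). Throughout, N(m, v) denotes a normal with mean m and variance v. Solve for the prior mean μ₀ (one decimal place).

μ₀ = 362.5

The posterior mean is a precision-weighted average: μ_n = (τ₀μ₀ + τ_data·x̄)/(τ₀+τ_data), with τ₀=1/σ₀² and τ_data=n/σ².
Here τ₀ = 1/689.7 = 0.001450 and τ_data = 7/411.4 = 0.017015, so τ_n = 0.018465.
Rearranging for μ₀: μ₀ = (μ_n·τ_n − τ_data·x̄)/τ₀ = (152.1266·0.018465 − 0.017015·134.2) / 0.001450 = 0.525605/0.001450 ≈ 362.5.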